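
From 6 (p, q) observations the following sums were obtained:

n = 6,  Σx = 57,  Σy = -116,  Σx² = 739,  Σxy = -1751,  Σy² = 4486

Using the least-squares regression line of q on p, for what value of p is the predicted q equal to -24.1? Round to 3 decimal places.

10.951

Sxx = Σx² − (Σx)²/n = 739 − 541.5 = 197.5
Sxy = Σxy − (Σx)(Σy)/n = -1751 − (-1102) = -649
b = Sxy/Sxx = -649/197.5 = -3.286076
a = ȳ − b·x̄ = -19.333333 − (-3.286076)·9.5 = 11.884388
Set a + b·x = -24.1: x = (-24.1 − 11.884388) / (-3.286076) = 10.950565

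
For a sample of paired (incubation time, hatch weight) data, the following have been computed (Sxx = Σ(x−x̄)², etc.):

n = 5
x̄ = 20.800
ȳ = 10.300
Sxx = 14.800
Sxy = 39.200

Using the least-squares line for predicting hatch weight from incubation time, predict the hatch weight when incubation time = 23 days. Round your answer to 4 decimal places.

b = Sxy/Sxx = 39.2/14.8 = 2.648649
a = ȳ − b·x̄ = 10.3 − 2.648649·20.8 = -44.791892
ŷ(23) = a + b·23 = -44.791892 + 2.648649·23 = 16.127027

16.1270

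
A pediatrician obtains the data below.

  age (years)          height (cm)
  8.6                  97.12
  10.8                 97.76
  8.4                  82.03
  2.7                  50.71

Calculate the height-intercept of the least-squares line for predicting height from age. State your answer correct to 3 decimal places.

35.394

n = 4, Σx = 30.5, Σy = 327.62, Σxy = 2717.009, Σx² = 268.45
Sxx = Σx² − (Σx)²/n = 268.45 − 232.5625 = 35.8875
Sxy = Σxy − (Σx)(Σy)/n = 2717.009 − 2498.1025 = 218.9065
b = Sxy/Sxx = 218.9065/35.8875 = 6.099798
a = ȳ − b·x̄ = 81.905 − 6.099798·7.625 = 35.394040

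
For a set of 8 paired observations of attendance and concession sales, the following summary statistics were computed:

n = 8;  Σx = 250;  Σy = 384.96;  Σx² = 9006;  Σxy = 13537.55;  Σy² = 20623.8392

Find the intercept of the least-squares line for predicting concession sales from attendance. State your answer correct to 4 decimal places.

Sxx = Σx² − (Σx)²/n = 9006 − 7812.5 = 1193.5
Sxy = Σxy − (Σx)(Σy)/n = 13537.55 − 12030 = 1507.55
b = Sxy/Sxx = 1507.55/1193.5 = 1.263134
a = ȳ − b·x̄ = 48.12 − 1.263134·31.25 = 8.647074

8.6471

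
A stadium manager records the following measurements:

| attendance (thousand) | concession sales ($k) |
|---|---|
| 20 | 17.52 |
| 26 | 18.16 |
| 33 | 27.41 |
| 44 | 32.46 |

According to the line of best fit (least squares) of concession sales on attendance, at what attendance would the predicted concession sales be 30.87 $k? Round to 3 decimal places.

n = 4, Σx = 123, Σy = 95.55, Σxy = 3155.33, Σx² = 4101
Sxx = Σx² − (Σx)²/n = 4101 − 3782.25 = 318.75
Sxy = Σxy − (Σx)(Σy)/n = 3155.33 − 2938.1625 = 217.1675
b = Sxy/Sxx = 217.1675/318.75 = 0.681310
a = ȳ − b·x̄ = 23.8875 − 0.681310·30.75 = 2.937224
Set a + b·x = 30.87: x = (30.87 − 2.937224) / 0.681310 = 40.998642

40.999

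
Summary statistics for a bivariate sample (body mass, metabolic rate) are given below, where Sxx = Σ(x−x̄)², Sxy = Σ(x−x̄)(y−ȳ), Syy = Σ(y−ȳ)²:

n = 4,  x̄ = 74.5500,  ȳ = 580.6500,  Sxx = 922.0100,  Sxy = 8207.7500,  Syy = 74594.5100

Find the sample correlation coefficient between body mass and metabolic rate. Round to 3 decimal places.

0.990

r = Sxy/√(Sxx·Syy) = 8207.75/√(68776884.1651) = 8207.75/8293.182994 = 0.989698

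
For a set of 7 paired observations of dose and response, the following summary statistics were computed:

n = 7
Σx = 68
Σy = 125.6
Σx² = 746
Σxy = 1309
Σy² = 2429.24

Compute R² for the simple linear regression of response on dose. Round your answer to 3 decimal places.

Sxx = Σx² − (Σx)²/n = 746 − 660.571429 = 85.428571
Sxy = Σxy − (Σx)(Σy)/n = 1309 − 1220.114286 = 88.885714
Syy = Σy² − (Σy)²/n = 2429.24 − 2253.622857 = 175.617143
R² = Sxy²/(Sxx·Syy) = (88.885714)²/(85.428571·175.617143) = 0.526616

0.527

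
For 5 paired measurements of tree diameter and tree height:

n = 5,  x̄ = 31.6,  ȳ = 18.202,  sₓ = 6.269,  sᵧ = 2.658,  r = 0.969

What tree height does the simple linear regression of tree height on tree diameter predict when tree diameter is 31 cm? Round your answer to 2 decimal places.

b = r · sᵧ/sₓ = 0.969 · 2.658/6.269 = 0.410847
a = ȳ − b·x̄ = 18.202 − 0.410847·31.6 = 5.219224
ŷ(31) = a + b·31 = 5.219224 + 0.410847·31 = 17.955492

17.96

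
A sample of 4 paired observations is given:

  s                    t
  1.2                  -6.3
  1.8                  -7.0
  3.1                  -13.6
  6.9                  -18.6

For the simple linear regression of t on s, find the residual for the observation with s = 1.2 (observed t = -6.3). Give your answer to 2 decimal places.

0.61

n = 4, Σx = 13, Σy = -45.5, Σxy = -190.66, Σx² = 61.9
Sxx = Σx² − (Σx)²/n = 61.9 − 42.25 = 19.65
Sxy = Σxy − (Σx)(Σy)/n = -190.66 − (-147.875) = -42.785
b = Sxy/Sxx = -42.785/19.65 = -2.177354
a = ȳ − b·x̄ = -11.375 − (-2.177354)·3.25 = -4.298601
ŷ(1.2) = -4.298601 + (-2.177354)·1.2 = -6.911425
residual = y − ŷ = -6.3 − (-6.911425) = 0.611425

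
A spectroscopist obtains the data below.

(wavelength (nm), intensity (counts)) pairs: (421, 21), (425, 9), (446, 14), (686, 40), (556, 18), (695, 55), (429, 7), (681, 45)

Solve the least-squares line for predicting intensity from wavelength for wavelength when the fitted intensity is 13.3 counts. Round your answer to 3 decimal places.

n = 8, Σx = 4339, Σy = 209, Σxy = 128231, Σx² = 2467341
Sxx = Σx² − (Σx)²/n = 2467341 − 2353365.125 = 113975.875
Sxy = Σxy − (Σx)(Σy)/n = 128231 − 113356.375 = 14874.625
b = Sxy/Sxx = 14874.625/113975.875 = 0.130507
a = ȳ − b·x̄ = 26.125 − 0.130507·542.375 = -44.658617
Set a + b·x = 13.3: x = (13.3 − (-44.658617)) / 0.130507 = 444.104247

444.104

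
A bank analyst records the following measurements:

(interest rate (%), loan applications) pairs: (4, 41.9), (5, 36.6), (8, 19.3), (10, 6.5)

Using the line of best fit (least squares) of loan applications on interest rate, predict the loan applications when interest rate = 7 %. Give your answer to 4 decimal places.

n = 4, Σx = 27, Σy = 104.3, Σxy = 570, Σx² = 205
Sxx = Σx² − (Σx)²/n = 205 − 182.25 = 22.75
Sxy = Σxy − (Σx)(Σy)/n = 570 − 704.025 = -134.025
b = Sxy/Sxx = -134.025/22.75 = -5.891209
a = ȳ − b·x̄ = 26.075 − (-5.891209)·6.75 = 65.840659
ŷ(7) = a + b·7 = 65.840659 + (-5.891209)·7 = 24.602198

24.6022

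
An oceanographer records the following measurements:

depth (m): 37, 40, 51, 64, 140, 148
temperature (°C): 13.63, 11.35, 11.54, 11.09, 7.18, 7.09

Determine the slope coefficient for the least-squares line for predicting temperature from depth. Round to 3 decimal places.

n = 6, Σx = 480, Σy = 61.88, Σxy = 4311.13, Σx² = 51170
Sxx = Σx² − (Σx)²/n = 51170 − 38400 = 12770
Sxy = Σxy − (Σx)(Σy)/n = 4311.13 − 4950.4 = -639.27
b = Sxy/Sxx = -639.27/12770 = -0.050060

-0.050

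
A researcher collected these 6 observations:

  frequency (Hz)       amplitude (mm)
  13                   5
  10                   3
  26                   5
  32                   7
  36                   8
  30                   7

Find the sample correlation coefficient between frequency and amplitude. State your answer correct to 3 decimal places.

n = 6, Σx = 147, Σy = 35, Σxy = 947, Σx² = 4165, Σy² = 221
Sxx = Σx² − (Σx)²/n = 4165 − 3601.5 = 563.5
Sxy = Σxy − (Σx)(Σy)/n = 947 − 857.5 = 89.5
Syy = Σy² − (Σy)²/n = 221 − 204.166667 = 16.833333
r = Sxy/√(Sxx·Syy) = 89.5/√(9485.583333) = 89.5/97.393959 = 0.918948

0.919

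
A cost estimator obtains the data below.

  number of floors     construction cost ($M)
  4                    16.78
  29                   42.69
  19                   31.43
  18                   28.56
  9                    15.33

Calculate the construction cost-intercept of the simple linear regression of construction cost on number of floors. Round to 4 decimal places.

n = 5, Σx = 79, Σy = 134.79, Σxy = 2554.35, Σx² = 1623
Sxx = Σx² − (Σx)²/n = 1623 − 1248.2 = 374.8
Sxy = Σxy − (Σx)(Σy)/n = 2554.35 − 2129.682 = 424.668
b = Sxy/Sxx = 424.668/374.8 = 1.133052
a = ȳ − b·x̄ = 26.958 − 1.133052·15.8 = 9.055774

9.0558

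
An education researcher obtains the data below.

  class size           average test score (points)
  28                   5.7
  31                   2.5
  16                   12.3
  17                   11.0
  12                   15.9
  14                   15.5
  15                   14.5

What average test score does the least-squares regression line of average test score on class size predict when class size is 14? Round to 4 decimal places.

14.4779

n = 7, Σx = 133, Σy = 77.4, Σxy = 1246.2, Σx² = 2855
Sxx = Σx² − (Σx)²/n = 2855 − 2527 = 328
Sxy = Σxy − (Σx)(Σy)/n = 1246.2 − 1470.6 = -224.4
b = Sxy/Sxx = -224.4/328 = -0.684146
a = ȳ − b·x̄ = 11.057143 − (-0.684146)·19 = 24.055923
ŷ(14) = a + b·14 = 24.055923 + (-0.684146)·14 = 14.477875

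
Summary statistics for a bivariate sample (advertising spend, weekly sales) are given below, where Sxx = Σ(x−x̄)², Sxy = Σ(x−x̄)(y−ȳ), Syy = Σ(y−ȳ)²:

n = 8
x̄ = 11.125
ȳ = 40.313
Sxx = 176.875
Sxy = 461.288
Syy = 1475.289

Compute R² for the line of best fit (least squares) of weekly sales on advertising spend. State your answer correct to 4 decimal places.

R² = Sxy²/(Sxx·Syy) = (461.288)²/(176.875·1475.289) = 0.815456

0.8155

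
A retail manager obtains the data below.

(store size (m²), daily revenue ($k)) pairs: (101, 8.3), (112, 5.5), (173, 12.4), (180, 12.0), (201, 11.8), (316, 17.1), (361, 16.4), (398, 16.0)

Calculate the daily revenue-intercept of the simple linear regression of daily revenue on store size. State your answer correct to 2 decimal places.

4.98

n = 8, Σx = 1842, Σy = 99.5, Σxy = 25823.3, Σx² = 514056
Sxx = Σx² − (Σx)²/n = 514056 − 424120.5 = 89935.5
Sxy = Σxy − (Σx)(Σy)/n = 25823.3 − 22909.875 = 2913.425
b = Sxy/Sxx = 2913.425/89935.5 = 0.032395
a = ȳ − b·x̄ = 12.4375 − 0.032395·230.25 = 4.978642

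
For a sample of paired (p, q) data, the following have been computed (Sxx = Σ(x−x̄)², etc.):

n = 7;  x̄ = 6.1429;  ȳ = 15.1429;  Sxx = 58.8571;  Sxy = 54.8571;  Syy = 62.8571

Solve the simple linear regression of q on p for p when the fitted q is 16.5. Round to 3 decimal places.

b = Sxy/Sxx = 54.8571/58.8571 = 0.932039
a = ȳ − b·x̄ = 15.1429 − 0.932039·6.1429 = 9.417479
Set a + b·x = 16.5: x = (16.5 − 9.417479) / 0.932039 = 7.598955

7.599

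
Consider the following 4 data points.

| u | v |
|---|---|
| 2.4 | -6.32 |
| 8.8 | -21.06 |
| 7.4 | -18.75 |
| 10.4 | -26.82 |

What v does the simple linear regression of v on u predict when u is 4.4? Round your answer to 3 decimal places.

-11.143

n = 4, Σx = 29, Σy = -72.95, Σxy = -618.174, Σx² = 246.12
Sxx = Σx² − (Σx)²/n = 246.12 − 210.25 = 35.87
Sxy = Σxy − (Σx)(Σy)/n = -618.174 − (-528.8875) = -89.2865
b = Sxy/Sxx = -89.2865/35.87 = -2.489169
a = ȳ − b·x̄ = -18.2375 − (-2.489169)·7.25 = -0.191023
ŷ(4.4) = a + b·4.4 = -0.191023 + (-2.489169)·4.4 = -11.143368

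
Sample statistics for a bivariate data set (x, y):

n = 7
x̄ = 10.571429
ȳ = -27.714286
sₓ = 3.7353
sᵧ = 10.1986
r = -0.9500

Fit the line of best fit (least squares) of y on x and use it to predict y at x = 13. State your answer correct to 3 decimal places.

b = r · sᵧ/sₓ = -0.95 · 10.1986/3.7353 = -2.593813
a = ȳ − b·x̄ = -27.714286 − (-2.593813)·10.571429 = -0.293975
ŷ(13) = a + b·13 = -0.293975 + (-2.593813)·13 = -34.013545

-34.014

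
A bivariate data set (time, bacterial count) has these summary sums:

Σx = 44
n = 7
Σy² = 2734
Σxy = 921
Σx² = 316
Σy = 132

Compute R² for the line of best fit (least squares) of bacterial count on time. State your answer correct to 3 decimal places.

Sxx = Σx² − (Σx)²/n = 316 − 276.571429 = 39.428571
Sxy = Σxy − (Σx)(Σy)/n = 921 − 829.714286 = 91.285714
Syy = Σy² − (Σy)²/n = 2734 − 2489.142857 = 244.857143
R² = Sxy²/(Sxx·Syy) = (91.285714)²/(39.428571·244.857143) = 0.863141

0.863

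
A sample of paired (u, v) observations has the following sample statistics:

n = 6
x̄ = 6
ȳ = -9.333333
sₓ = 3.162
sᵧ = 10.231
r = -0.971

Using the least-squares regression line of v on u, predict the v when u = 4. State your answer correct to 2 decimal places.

-3.05

b = r · sᵧ/sₓ = -0.971 · 10.231/3.162 = -3.141778
a = ȳ − b·x̄ = -9.333333 − (-3.141778)·6 = 9.517333
ŷ(4) = a + b·4 = 9.517333 + (-3.141778)·4 = -3.049778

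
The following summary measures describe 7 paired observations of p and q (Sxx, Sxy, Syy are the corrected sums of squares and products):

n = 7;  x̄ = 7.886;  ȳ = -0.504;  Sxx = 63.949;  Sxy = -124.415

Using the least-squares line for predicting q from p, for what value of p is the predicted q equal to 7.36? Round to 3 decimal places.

3.844

b = Sxy/Sxx = -124.415/63.949 = -1.945535
a = ȳ − b·x̄ = -0.504 − (-1.945535)·7.886 = 14.838487
Set a + b·x = 7.36: x = (7.36 − 14.838487) / (-1.945535) = 3.843924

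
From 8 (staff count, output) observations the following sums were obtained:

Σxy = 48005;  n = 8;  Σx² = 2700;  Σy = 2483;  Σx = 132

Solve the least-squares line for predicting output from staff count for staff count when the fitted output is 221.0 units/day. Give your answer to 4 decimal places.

Sxx = Σx² − (Σx)²/n = 2700 − 2178 = 522
Sxy = Σxy − (Σx)(Σy)/n = 48005 − 40969.5 = 7035.5
b = Sxy/Sxx = 7035.5/522 = 13.477969
a = ȳ − b·x̄ = 310.375 − 13.477969·16.5 = 87.988506
Set a + b·x = 221.0: x = (221.0 − 87.988506) / 13.477969 = 9.868808

9.8688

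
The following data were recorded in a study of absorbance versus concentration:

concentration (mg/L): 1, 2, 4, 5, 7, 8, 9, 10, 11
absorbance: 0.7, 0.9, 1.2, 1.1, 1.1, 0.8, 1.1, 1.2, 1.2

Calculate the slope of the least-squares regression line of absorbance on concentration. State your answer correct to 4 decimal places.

n = 9, Σx = 57, Σy = 9.3, Σxy = 62, Σx² = 461
Sxx = Σx² − (Σx)²/n = 461 − 361 = 100
Sxy = Σxy − (Σx)(Σy)/n = 62 − 58.9 = 3.1
b = Sxy/Sxx = 3.1/100 = 0.031

0.0310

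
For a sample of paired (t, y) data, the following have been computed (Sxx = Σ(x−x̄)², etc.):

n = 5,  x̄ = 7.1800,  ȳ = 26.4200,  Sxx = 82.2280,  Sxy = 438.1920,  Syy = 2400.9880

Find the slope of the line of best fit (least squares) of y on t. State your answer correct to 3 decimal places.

b = Sxy/Sxx = 438.192/82.228 = 5.328988

5.329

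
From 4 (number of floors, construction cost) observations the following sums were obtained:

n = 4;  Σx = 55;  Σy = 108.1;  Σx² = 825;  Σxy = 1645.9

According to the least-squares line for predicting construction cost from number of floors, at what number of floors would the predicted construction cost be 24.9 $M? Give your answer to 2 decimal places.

Sxx = Σx² − (Σx)²/n = 825 − 756.25 = 68.75
Sxy = Σxy − (Σx)(Σy)/n = 1645.9 − 1486.375 = 159.525
b = Sxy/Sxx = 159.525/68.75 = 2.320364
a = ȳ − b·x̄ = 27.025 − 2.320364·13.75 = -4.88
Set a + b·x = 24.9: x = (24.9 − (-4.88)) / 2.320364 = 12.834195

12.83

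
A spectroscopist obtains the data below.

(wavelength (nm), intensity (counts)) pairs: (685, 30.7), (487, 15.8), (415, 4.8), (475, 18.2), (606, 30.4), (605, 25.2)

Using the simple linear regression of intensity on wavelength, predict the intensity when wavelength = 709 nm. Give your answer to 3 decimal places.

35.879

n = 6, Σx = 3273, Σy = 125.1, Σxy = 73029.5, Σx² = 1837505
Sxx = Σx² − (Σx)²/n = 1837505 − 1785421.5 = 52083.5
Sxy = Σxy − (Σx)(Σy)/n = 73029.5 − 68242.05 = 4787.45
b = Sxy/Sxx = 4787.45/52083.5 = 0.091919
a = ȳ − b·x̄ = 20.85 − 0.091919·545.5 = -29.291676
ŷ(709) = a + b·709 = -29.291676 + 0.091919·709 = 35.878715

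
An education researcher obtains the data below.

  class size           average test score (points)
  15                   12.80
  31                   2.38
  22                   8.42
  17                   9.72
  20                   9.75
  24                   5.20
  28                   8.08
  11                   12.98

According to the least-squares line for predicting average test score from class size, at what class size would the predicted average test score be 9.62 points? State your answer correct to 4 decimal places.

n = 8, Σx = 168, Σy = 69.33, Σxy = 1305.08, Σx² = 3840
Sxx = Σx² − (Σx)²/n = 3840 − 3528 = 312
Sxy = Σxy − (Σx)(Σy)/n = 1305.08 − 1455.93 = -150.85
b = Sxy/Sxx = -150.85/312 = -0.483494
a = ȳ − b·x̄ = 8.66625 − (-0.483494)·21 = 18.819615
Set a + b·x = 9.62: x = (9.62 − 18.819615) / (-0.483494) = 19.027378

19.0274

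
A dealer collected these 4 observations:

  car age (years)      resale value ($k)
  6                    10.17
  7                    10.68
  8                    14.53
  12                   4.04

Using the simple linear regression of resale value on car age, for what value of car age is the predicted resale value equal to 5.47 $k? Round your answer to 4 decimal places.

n = 4, Σx = 33, Σy = 39.42, Σxy = 300.5, Σx² = 293
Sxx = Σx² − (Σx)²/n = 293 − 272.25 = 20.75
Sxy = Σxy − (Σx)(Σy)/n = 300.5 − 325.215 = -24.715
b = Sxy/Sxx = -24.715/20.75 = -1.191084
a = ȳ − b·x̄ = 9.855 − (-1.191084)·8.25 = 19.681446
Set a + b·x = 5.47: x = (5.47 − 19.681446) / (-1.191084) = 11.931519

11.9315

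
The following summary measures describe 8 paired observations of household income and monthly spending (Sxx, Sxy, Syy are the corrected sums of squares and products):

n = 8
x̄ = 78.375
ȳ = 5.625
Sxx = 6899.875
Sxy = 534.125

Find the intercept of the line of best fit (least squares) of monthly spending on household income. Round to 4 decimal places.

-0.4421

b = Sxy/Sxx = 534.125/6899.875 = 0.077411
a = ȳ − b·x̄ = 5.625 − 0.077411·78.375 = -0.442073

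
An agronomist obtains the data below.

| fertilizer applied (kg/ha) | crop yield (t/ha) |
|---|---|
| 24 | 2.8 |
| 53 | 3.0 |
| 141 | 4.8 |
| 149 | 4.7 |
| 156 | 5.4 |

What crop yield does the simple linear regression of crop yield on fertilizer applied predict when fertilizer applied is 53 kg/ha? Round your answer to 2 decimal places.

n = 5, Σx = 523, Σy = 20.7, Σxy = 2445.7, Σx² = 69803
Sxx = Σx² − (Σx)²/n = 69803 − 54705.8 = 15097.2
Sxy = Σxy − (Σx)(Σy)/n = 2445.7 − 2165.22 = 280.48
b = Sxy/Sxx = 280.48/15097.2 = 0.018578
a = ȳ − b·x̄ = 4.14 − 0.018578·104.6 = 2.196712
ŷ(53) = a + b·53 = 2.196712 + 0.018578·53 = 3.181361

3.18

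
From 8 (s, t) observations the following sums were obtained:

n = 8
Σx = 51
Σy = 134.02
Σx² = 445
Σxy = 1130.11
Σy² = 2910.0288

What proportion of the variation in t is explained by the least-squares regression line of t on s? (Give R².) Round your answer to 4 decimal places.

Sxx = Σx² − (Σx)²/n = 445 − 325.125 = 119.875
Sxy = Σxy − (Σx)(Σy)/n = 1130.11 − 854.3775 = 275.7325
Syy = Σy² − (Σy)²/n = 2910.0288 − 2245.17005 = 664.85875
R² = Sxy²/(Sxx·Syy) = (275.7325)²/(119.875·664.85875) = 0.953933

0.9539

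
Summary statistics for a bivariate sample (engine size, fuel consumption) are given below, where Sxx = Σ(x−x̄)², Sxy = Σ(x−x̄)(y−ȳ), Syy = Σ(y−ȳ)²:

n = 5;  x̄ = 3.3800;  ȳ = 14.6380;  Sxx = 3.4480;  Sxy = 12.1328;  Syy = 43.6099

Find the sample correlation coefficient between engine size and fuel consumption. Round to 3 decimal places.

r = Sxy/√(Sxx·Syy) = 12.1328/√(150.366935) = 12.1328/12.262420 = 0.989430

0.989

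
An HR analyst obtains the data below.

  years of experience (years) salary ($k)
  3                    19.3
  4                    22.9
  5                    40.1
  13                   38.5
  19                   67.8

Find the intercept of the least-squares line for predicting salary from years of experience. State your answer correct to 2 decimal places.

15.86

n = 5, Σx = 44, Σy = 188.6, Σxy = 2138.7, Σx² = 580
Sxx = Σx² − (Σx)²/n = 580 − 387.2 = 192.8
Sxy = Σxy − (Σx)(Σy)/n = 2138.7 − 1659.68 = 479.02
b = Sxy/Sxx = 479.02/192.8 = 2.484544
a = ȳ − b·x̄ = 37.72 − 2.484544·8.8 = 15.856017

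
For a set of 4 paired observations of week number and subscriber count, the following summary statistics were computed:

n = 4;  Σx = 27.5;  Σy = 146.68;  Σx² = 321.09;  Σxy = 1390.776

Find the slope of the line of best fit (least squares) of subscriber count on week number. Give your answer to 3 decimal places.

Sxx = Σx² − (Σx)²/n = 321.09 − 189.0625 = 132.0275
Sxy = Σxy − (Σx)(Σy)/n = 1390.776 − 1008.425 = 382.351
b = Sxy/Sxx = 382.351/132.0275 = 2.895995

2.896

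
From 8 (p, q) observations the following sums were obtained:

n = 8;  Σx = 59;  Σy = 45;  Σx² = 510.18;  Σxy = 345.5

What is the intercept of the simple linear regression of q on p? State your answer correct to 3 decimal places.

4.286

Sxx = Σx² − (Σx)²/n = 510.18 − 435.125 = 75.055
Sxy = Σxy − (Σx)(Σy)/n = 345.5 − 331.875 = 13.625
b = Sxy/Sxx = 13.625/75.055 = 0.181534
a = ȳ − b·x̄ = 5.625 − 0.181534·7.375 = 4.286190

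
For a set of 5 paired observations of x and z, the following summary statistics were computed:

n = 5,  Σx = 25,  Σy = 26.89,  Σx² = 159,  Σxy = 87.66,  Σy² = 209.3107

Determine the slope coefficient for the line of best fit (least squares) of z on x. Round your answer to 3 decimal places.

-1.376

Sxx = Σx² − (Σx)²/n = 159 − 125 = 34
Sxy = Σxy − (Σx)(Σy)/n = 87.66 − 134.45 = -46.79
b = Sxy/Sxx = -46.79/34 = -1.376176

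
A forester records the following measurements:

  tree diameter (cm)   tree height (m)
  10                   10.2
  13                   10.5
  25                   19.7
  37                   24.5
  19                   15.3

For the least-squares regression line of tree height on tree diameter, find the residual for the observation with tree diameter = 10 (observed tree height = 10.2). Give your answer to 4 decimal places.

n = 5, Σx = 104, Σy = 80.2, Σxy = 1928.2, Σx² = 2624
Sxx = Σx² − (Σx)²/n = 2624 − 2163.2 = 460.8
Sxy = Σxy − (Σx)(Σy)/n = 1928.2 − 1668.16 = 260.04
b = Sxy/Sxx = 260.04/460.8 = 0.564323
a = ȳ − b·x̄ = 16.04 − 0.564323·20.8 = 4.302083
ŷ(10) = 4.302083 + 0.564323·10 = 9.945312
residual = y − ŷ = 10.2 − 9.945312 = 0.254688

0.2547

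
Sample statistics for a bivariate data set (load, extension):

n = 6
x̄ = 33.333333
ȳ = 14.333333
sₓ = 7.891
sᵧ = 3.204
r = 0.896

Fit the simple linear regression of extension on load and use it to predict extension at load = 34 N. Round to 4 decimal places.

14.5759

b = r · sᵧ/sₓ = 0.896 · 3.204/7.891 = 0.363805
a = ȳ − b·x̄ = 14.333333 − 0.363805·33.333333 = 2.206505
ŷ(34) = a + b·34 = 2.206505 + 0.363805·34 = 14.575870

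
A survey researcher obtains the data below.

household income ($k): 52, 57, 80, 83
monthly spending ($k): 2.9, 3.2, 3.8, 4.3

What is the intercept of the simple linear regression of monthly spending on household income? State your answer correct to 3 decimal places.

0.952

n = 4, Σx = 272, Σy = 14.2, Σxy = 994.1, Σx² = 19242
Sxx = Σx² − (Σx)²/n = 19242 − 18496 = 746
Sxy = Σxy − (Σx)(Σy)/n = 994.1 − 965.6 = 28.5
b = Sxy/Sxx = 28.5/746 = 0.038204
a = ȳ − b·x̄ = 3.55 − 0.038204·68 = 0.952145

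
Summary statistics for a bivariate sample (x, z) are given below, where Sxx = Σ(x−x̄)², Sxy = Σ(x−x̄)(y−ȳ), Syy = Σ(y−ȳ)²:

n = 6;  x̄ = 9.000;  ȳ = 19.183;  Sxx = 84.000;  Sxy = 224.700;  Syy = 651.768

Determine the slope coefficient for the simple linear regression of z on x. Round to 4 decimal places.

b = Sxy/Sxx = 224.7/84 = 2.675

2.6750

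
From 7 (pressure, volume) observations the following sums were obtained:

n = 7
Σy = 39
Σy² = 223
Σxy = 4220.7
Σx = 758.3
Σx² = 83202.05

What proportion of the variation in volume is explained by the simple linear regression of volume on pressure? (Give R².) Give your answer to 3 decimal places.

Sxx = Σx² − (Σx)²/n = 83202.05 − 82145.555714 = 1056.494286
Sxy = Σxy − (Σx)(Σy)/n = 4220.7 − 4224.814286 = -4.114286
Syy = Σy² − (Σy)²/n = 223 − 217.285714 = 5.714286
R² = Sxy²/(Sxx·Syy) = (-4.114286)²/(1056.494286·5.714286) = 0.002804

0.003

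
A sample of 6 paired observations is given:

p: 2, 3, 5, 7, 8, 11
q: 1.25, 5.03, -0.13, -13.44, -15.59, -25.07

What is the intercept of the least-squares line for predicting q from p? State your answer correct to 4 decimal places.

n = 6, Σx = 36, Σy = -47.95, Σxy = -477.63, Σx² = 272
Sxx = Σx² − (Σx)²/n = 272 − 216 = 56
Sxy = Σxy − (Σx)(Σy)/n = -477.63 − (-287.7) = -189.93
b = Sxy/Sxx = -189.93/56 = -3.391607
a = ȳ − b·x̄ = -7.991667 − (-3.391607)·6 = 12.357976

12.3580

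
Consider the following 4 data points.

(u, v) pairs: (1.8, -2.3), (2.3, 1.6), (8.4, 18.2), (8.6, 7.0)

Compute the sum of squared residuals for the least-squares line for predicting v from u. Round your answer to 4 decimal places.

n = 4, Σx = 21.1, Σy = 24.5, Σxy = 212.62, Σx² = 153.05, Σy² = 388.09
Sxx = Σx² − (Σx)²/n = 153.05 − 111.3025 = 41.7475
Sxy = Σxy − (Σx)(Σy)/n = 212.62 − 129.2375 = 83.3825
Syy = Σy² − (Σy)²/n = 388.09 − 150.0625 = 238.0275
b = Sxy/Sxx = 83.3825/41.7475 = 1.997305
SSE = Syy − b·Sxy = 238.0275 − 1.997305·83.3825 = 71.487197

71.4872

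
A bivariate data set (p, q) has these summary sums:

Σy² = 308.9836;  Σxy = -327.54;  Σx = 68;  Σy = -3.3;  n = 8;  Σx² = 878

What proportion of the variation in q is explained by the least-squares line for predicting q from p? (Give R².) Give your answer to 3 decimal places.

0.972

Sxx = Σx² − (Σx)²/n = 878 − 578 = 300
Sxy = Σxy − (Σx)(Σy)/n = -327.54 − (-28.05) = -299.49
Syy = Σy² − (Σy)²/n = 308.9836 − 1.36125 = 307.62235
R² = Sxy²/(Sxx·Syy) = (-299.49)²/(300·307.62235) = 0.971909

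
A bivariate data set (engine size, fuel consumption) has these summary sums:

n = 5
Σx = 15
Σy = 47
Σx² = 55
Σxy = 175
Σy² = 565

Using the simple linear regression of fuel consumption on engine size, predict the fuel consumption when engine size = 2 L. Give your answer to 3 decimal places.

6.000

Sxx = Σx² − (Σx)²/n = 55 − 45 = 10
Sxy = Σxy − (Σx)(Σy)/n = 175 − 141 = 34
b = Sxy/Sxx = 34/10 = 3.4
a = ȳ − b·x̄ = 9.4 − 3.4·3 = -0.8
ŷ(2) = a + b·2 = -0.8 + 3.4·2 = 6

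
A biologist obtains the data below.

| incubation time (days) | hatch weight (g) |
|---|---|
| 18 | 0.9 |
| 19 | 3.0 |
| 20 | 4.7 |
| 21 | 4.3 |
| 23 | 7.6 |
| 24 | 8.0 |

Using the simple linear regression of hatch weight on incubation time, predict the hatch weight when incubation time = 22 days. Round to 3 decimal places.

n = 6, Σx = 125, Σy = 28.5, Σxy = 624.3, Σx² = 2631
Sxx = Σx² − (Σx)²/n = 2631 − 2604.166667 = 26.833333
Sxy = Σxy − (Σx)(Σy)/n = 624.3 − 593.75 = 30.55
b = Sxy/Sxx = 30.55/26.833333 = 1.138509
a = ȳ − b·x̄ = 4.75 − 1.138509·20.833333 = -18.968944
ŷ(22) = a + b·22 = -18.968944 + 1.138509·22 = 6.078261

6.078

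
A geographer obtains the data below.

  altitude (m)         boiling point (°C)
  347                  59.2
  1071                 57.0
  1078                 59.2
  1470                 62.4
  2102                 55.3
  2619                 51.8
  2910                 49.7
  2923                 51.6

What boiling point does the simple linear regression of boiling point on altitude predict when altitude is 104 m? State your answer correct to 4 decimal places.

n = 8, Σx = 14520, Σy = 446.2, Σxy = 784493.6, Σx² = 32880028
Sxx = Σx² − (Σx)²/n = 32880028 − 26353800 = 6526228
Sxy = Σxy − (Σx)(Σy)/n = 784493.6 − 809853 = -25359.4
b = Sxy/Sxx = -25359.4/6526228 = -0.003886
a = ȳ − b·x̄ = 55.775 − (-0.003886)·1815 = 62.827667
ŷ(104) = a + b·104 = 62.827667 + (-0.003886)·104 = 62.423547

62.4235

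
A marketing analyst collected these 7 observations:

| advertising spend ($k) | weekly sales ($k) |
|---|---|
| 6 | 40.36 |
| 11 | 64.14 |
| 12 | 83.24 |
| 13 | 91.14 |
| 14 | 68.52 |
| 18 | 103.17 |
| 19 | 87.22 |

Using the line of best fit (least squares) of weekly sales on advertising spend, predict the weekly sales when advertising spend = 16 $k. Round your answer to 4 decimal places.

n = 7, Σx = 93, Σy = 537.79, Σxy = 7604.92, Σx² = 1351
Sxx = Σx² − (Σx)²/n = 1351 − 1235.571429 = 115.428571
Sxy = Σxy − (Σx)(Σy)/n = 7604.92 − 7144.924286 = 459.995714
b = Sxy/Sxx = 459.995714/115.428571 = 3.985111
a = ȳ − b·x̄ = 76.827143 − 3.985111·13.285714 = 23.882092
ŷ(16) = a + b·16 = 23.882092 + 3.985111·16 = 87.643874

87.6439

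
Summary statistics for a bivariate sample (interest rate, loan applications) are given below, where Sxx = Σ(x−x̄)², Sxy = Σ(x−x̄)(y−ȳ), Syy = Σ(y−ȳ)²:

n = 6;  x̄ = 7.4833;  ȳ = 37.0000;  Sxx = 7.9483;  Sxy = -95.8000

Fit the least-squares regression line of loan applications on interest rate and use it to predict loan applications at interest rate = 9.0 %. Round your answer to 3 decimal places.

b = Sxy/Sxx = -95.8/7.9483 = -12.052892
a = ȳ − b·x̄ = 37 − (-12.052892)·7.4833 = 127.195405
ŷ(9.0) = a + b·9.0 = 127.195405 + (-12.052892)·9 = 18.719379

18.719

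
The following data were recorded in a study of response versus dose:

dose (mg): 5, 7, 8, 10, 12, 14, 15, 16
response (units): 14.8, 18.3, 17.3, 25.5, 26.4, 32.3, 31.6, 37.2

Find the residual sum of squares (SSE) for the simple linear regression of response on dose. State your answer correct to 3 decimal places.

19.131

n = 8, Σx = 87, Σy = 203.4, Σxy = 2433.7, Σx² = 1059, Σy² = 5626.12
Sxx = Σx² − (Σx)²/n = 1059 − 946.125 = 112.875
Sxy = Σxy − (Σx)(Σy)/n = 2433.7 − 2211.975 = 221.725
Syy = Σy² − (Σy)²/n = 5626.12 − 5171.445 = 454.675
b = Sxy/Sxx = 221.725/112.875 = 1.964341
SSE = Syy − b·Sxy = 454.675 − 1.964341·221.725 = 19.131473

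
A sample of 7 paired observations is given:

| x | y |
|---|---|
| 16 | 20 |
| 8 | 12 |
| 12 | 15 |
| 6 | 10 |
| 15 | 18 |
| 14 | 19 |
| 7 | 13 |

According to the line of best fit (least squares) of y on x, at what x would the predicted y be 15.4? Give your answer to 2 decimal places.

11.27

n = 7, Σx = 78, Σy = 107, Σxy = 1283, Σx² = 970
Sxx = Σx² − (Σx)²/n = 970 − 869.142857 = 100.857143
Sxy = Σxy − (Σx)(Σy)/n = 1283 − 1192.285714 = 90.714286
b = Sxy/Sxx = 90.714286/100.857143 = 0.899433
a = ȳ − b·x̄ = 15.285714 − 0.899433·11.142857 = 5.263456
Set a + b·x = 15.4: x = (15.4 − 5.263456) / 0.899433 = 11.269921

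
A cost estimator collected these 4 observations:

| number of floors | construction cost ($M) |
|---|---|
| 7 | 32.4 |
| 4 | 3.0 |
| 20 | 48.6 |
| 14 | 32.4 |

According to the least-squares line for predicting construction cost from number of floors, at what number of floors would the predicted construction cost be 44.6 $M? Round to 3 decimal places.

n = 4, Σx = 45, Σy = 116.4, Σxy = 1664.4, Σx² = 661
Sxx = Σx² − (Σx)²/n = 661 − 506.25 = 154.75
Sxy = Σxy − (Σx)(Σy)/n = 1664.4 − 1309.5 = 354.9
b = Sxy/Sxx = 354.9/154.75 = 2.293376
a = ȳ − b·x̄ = 29.1 − 2.293376·11.25 = 3.299515
Set a + b·x = 44.6: x = (44.6 − 3.299515) / 2.293376 = 18.008594

18.009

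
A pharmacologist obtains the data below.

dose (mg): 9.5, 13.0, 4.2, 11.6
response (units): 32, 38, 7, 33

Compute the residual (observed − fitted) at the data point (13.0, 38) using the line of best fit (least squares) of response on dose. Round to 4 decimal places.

-1.5184

n = 4, Σx = 38.3, Σy = 110, Σxy = 1210.2, Σx² = 411.45
Sxx = Σx² − (Σx)²/n = 411.45 − 366.7225 = 44.7275
Sxy = Σxy − (Σx)(Σy)/n = 1210.2 − 1053.25 = 156.95
b = Sxy/Sxx = 156.95/44.7275 = 3.509027
a = ȳ − b·x̄ = 27.5 − 3.509027·9.575 = -6.098932
ŷ(13.0) = -6.098932 + 3.509027·13 = 39.518417
residual = y − ŷ = 38 − 39.518417 = -1.518417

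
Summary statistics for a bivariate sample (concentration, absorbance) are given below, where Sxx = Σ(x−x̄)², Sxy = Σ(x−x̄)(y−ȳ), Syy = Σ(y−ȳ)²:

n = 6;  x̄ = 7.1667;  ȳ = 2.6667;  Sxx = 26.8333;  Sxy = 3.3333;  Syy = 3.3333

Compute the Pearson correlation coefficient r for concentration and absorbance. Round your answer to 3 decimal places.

0.352

r = Sxy/√(Sxx·Syy) = 3.3333/√(89.443439) = 3.3333/9.457454 = 0.352452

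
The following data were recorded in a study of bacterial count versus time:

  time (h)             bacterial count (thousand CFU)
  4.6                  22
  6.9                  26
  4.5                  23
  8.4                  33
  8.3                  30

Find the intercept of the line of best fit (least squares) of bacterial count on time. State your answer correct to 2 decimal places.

11.61

n = 5, Σx = 32.7, Σy = 134, Σxy = 910.3, Σx² = 228.47
Sxx = Σx² − (Σx)²/n = 228.47 − 213.858 = 14.612
Sxy = Σxy − (Σx)(Σy)/n = 910.3 − 876.36 = 33.94
b = Sxy/Sxx = 33.94/14.612 = 2.322748
a = ȳ − b·x̄ = 26.8 − 2.322748·6.54 = 11.609225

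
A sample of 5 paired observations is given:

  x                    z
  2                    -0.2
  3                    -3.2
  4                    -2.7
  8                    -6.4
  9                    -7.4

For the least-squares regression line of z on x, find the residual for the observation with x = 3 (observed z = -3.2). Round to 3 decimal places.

n = 5, Σx = 26, Σy = -19.9, Σxy = -138.6, Σx² = 174
Sxx = Σx² − (Σx)²/n = 174 − 135.2 = 38.8
Sxy = Σxy − (Σx)(Σy)/n = -138.6 − (-103.48) = -35.12
b = Sxy/Sxx = -35.12/38.8 = -0.905155
a = ȳ − b·x̄ = -3.98 − (-0.905155)·5.2 = 0.726804
ŷ(3) = 0.726804 + (-0.905155)·3 = -1.988660
residual = y − ŷ = -3.2 − (-1.988660) = -1.211340

-1.211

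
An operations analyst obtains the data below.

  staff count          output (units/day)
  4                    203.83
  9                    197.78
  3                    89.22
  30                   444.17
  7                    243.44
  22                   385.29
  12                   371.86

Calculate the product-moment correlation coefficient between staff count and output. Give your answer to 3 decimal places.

0.888

n = 7, Σx = 87, Σy = 1935.59, Σxy = 30830.88, Σx² = 1683, Σy² = 631902.0719
Sxx = Σx² − (Σx)²/n = 1683 − 1081.285714 = 601.714286
Sxy = Σxy − (Σx)(Σy)/n = 30830.88 − 24056.618571 = 6774.261429
Syy = Σy² − (Σy)²/n = 631902.0719 − 535215.521157 = 96686.550743
r = Sxy/√(Sxx·Syy) = 6774.261429/√(58177678.818416) = 6774.261429/7627.429372 = 0.888145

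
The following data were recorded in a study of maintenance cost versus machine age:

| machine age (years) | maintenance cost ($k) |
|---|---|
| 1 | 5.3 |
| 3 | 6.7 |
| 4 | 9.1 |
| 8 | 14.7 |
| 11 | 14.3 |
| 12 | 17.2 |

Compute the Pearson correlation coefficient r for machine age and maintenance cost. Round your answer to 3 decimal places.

0.968

n = 6, Σx = 39, Σy = 67.3, Σxy = 543.1, Σx² = 355, Σy² = 872.21
Sxx = Σx² − (Σx)²/n = 355 − 253.5 = 101.5
Sxy = Σxy − (Σx)(Σy)/n = 543.1 − 437.45 = 105.65
Syy = Σy² − (Σy)²/n = 872.21 − 754.881667 = 117.328333
r = Sxy/√(Sxx·Syy) = 105.65/√(11908.825833) = 105.65/109.127567 = 0.968133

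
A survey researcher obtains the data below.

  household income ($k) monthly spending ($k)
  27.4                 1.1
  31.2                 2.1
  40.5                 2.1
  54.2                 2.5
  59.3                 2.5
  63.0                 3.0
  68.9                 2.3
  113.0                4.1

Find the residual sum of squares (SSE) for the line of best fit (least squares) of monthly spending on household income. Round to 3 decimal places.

0.821

n = 8, Σx = 457.5, Σy = 19.7, Σxy = 1275.23, Σx² = 31303.79, Σy² = 53.63
Sxx = Σx² − (Σx)²/n = 31303.79 − 26163.28125 = 5140.50875
Sxy = Σxy − (Σx)(Σy)/n = 1275.23 − 1126.59375 = 148.63625
Syy = Σy² − (Σy)²/n = 53.63 − 48.51125 = 5.11875
b = Sxy/Sxx = 148.63625/5140.50875 = 0.028915
SSE = Syy − b·Sxy = 5.11875 − 0.028915·148.63625 = 0.820978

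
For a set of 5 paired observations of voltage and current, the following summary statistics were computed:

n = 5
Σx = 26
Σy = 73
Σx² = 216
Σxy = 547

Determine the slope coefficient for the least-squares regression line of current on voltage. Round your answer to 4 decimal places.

2.0718

Sxx = Σx² − (Σx)²/n = 216 − 135.2 = 80.8
Sxy = Σxy − (Σx)(Σy)/n = 547 − 379.6 = 167.4
b = Sxy/Sxx = 167.4/80.8 = 2.071782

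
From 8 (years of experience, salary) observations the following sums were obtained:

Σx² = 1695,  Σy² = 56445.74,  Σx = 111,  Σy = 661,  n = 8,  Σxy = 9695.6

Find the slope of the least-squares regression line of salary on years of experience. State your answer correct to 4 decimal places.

3.3848

Sxx = Σx² − (Σx)²/n = 1695 − 1540.125 = 154.875
Sxy = Σxy − (Σx)(Σy)/n = 9695.6 − 9171.375 = 524.225
b = Sxy/Sxx = 524.225/154.875 = 3.384826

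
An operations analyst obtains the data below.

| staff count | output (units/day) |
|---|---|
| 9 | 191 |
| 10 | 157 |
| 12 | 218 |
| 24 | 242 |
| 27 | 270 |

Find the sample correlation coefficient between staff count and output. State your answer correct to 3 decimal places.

0.893

n = 5, Σx = 82, Σy = 1078, Σxy = 19003, Σx² = 1630, Σy² = 240118
Sxx = Σx² − (Σx)²/n = 1630 − 1344.8 = 285.2
Sxy = Σxy − (Σx)(Σy)/n = 19003 − 17679.2 = 1323.8
Syy = Σy² − (Σy)²/n = 240118 − 232416.8 = 7701.2
r = Sxy/√(Sxx·Syy) = 1323.8/√(2196382.24) = 1323.8/1482.019649 = 0.893241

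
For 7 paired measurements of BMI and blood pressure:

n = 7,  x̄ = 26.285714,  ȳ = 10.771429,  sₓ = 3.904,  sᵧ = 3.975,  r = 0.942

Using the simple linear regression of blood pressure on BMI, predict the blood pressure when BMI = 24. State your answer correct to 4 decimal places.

8.5791

b = r · sᵧ/sₓ = 0.942 · 3.975/3.904 = 0.959132
a = ȳ − b·x̄ = 10.771429 − 0.959132·26.285714 = -14.440031
ŷ(24) = a + b·24 = -14.440031 + 0.959132·24 = 8.579128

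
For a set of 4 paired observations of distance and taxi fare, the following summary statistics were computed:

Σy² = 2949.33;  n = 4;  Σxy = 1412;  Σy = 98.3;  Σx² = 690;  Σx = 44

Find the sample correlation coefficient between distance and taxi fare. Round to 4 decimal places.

Sxx = Σx² − (Σx)²/n = 690 − 484 = 206
Sxy = Σxy − (Σx)(Σy)/n = 1412 − 1081.3 = 330.7
Syy = Σy² − (Σy)²/n = 2949.33 − 2415.7225 = 533.6075
r = Sxy/√(Sxx·Syy) = 330.7/√(109923.145) = 330.7/331.546596 = 0.997447

0.9974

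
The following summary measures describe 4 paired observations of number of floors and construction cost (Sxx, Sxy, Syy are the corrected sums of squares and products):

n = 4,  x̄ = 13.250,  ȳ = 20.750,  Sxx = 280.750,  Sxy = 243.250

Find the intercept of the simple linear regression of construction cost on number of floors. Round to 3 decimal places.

b = Sxy/Sxx = 243.25/280.75 = 0.866429
a = ȳ − b·x̄ = 20.75 − 0.866429·13.25 = 9.269813

9.270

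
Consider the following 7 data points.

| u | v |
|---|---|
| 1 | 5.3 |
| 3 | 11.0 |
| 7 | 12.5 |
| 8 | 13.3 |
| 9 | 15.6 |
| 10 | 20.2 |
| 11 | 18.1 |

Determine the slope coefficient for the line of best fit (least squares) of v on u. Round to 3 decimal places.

n = 7, Σx = 49, Σy = 96, Σxy = 773.7, Σx² = 425
Sxx = Σx² − (Σx)²/n = 425 − 343 = 82
Sxy = Σxy − (Σx)(Σy)/n = 773.7 − 672 = 101.7
b = Sxy/Sxx = 101.7/82 = 1.240244

1.240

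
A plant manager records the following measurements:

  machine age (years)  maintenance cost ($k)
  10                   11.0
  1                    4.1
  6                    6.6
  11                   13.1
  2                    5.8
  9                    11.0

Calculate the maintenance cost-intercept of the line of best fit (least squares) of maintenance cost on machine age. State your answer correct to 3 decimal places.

3.298

n = 6, Σx = 39, Σy = 51.6, Σxy = 408.4, Σx² = 343
Sxx = Σx² − (Σx)²/n = 343 − 253.5 = 89.5
Sxy = Σxy − (Σx)(Σy)/n = 408.4 − 335.4 = 73
b = Sxy/Sxx = 73/89.5 = 0.815642
a = ȳ − b·x̄ = 8.6 − 0.815642·6.5 = 3.298324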